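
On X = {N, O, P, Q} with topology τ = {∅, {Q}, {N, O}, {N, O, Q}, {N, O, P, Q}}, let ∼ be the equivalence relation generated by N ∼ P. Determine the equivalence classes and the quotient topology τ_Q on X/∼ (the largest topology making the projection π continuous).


X/∼ = {[N=P], [O], [Q]}; |τ_Q| = 3.

Equivalence classes: [N=P], [O], [Q].
Quotient map π: X → X/∼ sends N ↦ [N=P], O ↦ [O], P ↦ [N=P], Q ↦ [Q].
For each subset V ⊆ X/∼, compute π^{-1}(V) ⊆ X and check whether π^{-1}(V) ∈ τ. V is open in τ_Q iff π^{-1}(V) ∈ τ.
  V = {}: π^{-1}(V) = ∅ ∈ τ ✓.
  V = {[N=P]}: π^{-1}(V) = {N, P} ∉ τ ✗.
  V = {[O]}: π^{-1}(V) = {O} ∉ τ ✗.
  V = {[N=P], [O]}: π^{-1}(V) = {N, O, P} ∉ τ ✗.
  V = {[Q]}: π^{-1}(V) = {Q} ∈ τ ✓.
  V = {[N=P], [Q]}: π^{-1}(V) = {N, P, Q} ∉ τ ✗.
  V = {[O], [Q]}: π^{-1}(V) = {O, Q} ∉ τ ✗.
  V = {[N=P], [O], [Q]}: π^{-1}(V) = {N, O, P, Q} ∈ τ ✓.
Open sets in the quotient: τ_Q = {{}, {[Q]}, {[N=P], [O], [Q]}} (3 elements).


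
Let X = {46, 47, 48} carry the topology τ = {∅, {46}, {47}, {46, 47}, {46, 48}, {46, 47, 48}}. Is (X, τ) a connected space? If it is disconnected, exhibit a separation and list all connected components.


(X, τ) is disconnected; components = [{47}, {46, 48}].

Find clopen sets (U ∈ τ with X ∖ U ∈ τ):
  U = ∅, X ∖ U = {46, 47, 48} — both open, so U is clopen.
  U = {47}, X ∖ U = {46, 48} — both open, so U is clopen.
  U = {46, 48}, X ∖ U = {47} — both open, so U is clopen.
  U = {46, 47, 48}, X ∖ U = ∅ — both open, so U is clopen.
Nontrivial clopen(s) exist: e.g. {47}. So (X, τ) is disconnected.
Compute connected components by grouping points that agree on all clopens:
  component: {47}
  component: {46, 48}


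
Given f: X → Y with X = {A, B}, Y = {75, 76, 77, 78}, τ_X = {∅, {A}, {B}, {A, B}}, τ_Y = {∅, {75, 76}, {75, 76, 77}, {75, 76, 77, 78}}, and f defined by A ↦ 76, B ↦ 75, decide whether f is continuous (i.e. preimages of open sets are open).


f IS continuous.

Compute f^{-1}(U) for each U ∈ τ_Y:
  U = ∅: f^{-1}(U) = ∅ ∈ τ_X ✓.
  U = {75, 76}: f^{-1}(U) = {A, B} ∈ τ_X ✓.
  U = {75, 76, 77}: f^{-1}(U) = {A, B} ∈ τ_X ✓.
  U = {75, 76, 77, 78}: f^{-1}(U) = {A, B} ∈ τ_X ✓.
Every preimage lies in τ_X, so f IS continuous.


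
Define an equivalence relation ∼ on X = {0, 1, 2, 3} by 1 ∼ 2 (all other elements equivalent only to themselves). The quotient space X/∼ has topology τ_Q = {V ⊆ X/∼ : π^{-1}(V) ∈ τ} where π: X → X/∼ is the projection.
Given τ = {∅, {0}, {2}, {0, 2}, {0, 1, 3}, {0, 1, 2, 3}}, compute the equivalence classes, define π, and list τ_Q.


X/∼ = {[0], [1=2], [3]}; |τ_Q| = 3.

Equivalence classes: [0], [1=2], [3].
Quotient map π: X → X/∼ sends 0 ↦ [0], 1 ↦ [1=2], 2 ↦ [1=2], 3 ↦ [3].
For each subset V ⊆ X/∼, compute π^{-1}(V) ⊆ X and check whether π^{-1}(V) ∈ τ. V is open in τ_Q iff π^{-1}(V) ∈ τ.
  V = {}: π^{-1}(V) = ∅ ∈ τ ✓.
  V = {[0]}: π^{-1}(V) = {0} ∈ τ ✓.
  V = {[1=2]}: π^{-1}(V) = {1, 2} ∉ τ ✗.
  V = {[0], [1=2]}: π^{-1}(V) = {0, 1, 2} ∉ τ ✗.
  V = {[3]}: π^{-1}(V) = {3} ∉ τ ✗.
  V = {[0], [3]}: π^{-1}(V) = {0, 3} ∉ τ ✗.
  V = {[1=2], [3]}: π^{-1}(V) = {1, 2, 3} ∉ τ ✗.
  V = {[0], [1=2], [3]}: π^{-1}(V) = {0, 1, 2, 3} ∈ τ ✓.
Open sets in the quotient: τ_Q = {{}, {[0]}, {[0], [1=2], [3]}} (3 elements).


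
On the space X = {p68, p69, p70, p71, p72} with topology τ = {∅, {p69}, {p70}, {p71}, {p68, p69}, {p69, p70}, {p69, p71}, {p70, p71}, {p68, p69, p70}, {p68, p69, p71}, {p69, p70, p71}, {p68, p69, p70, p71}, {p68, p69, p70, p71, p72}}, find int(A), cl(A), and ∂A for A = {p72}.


int(A) = ∅, cl(A) = {p72}, ∂A = {p72}.

Closed sets in (X, τ) are complements of opens:
  closed(X, τ) = {∅, {p72}, {p68, p72}, {p70, p72}, {p71, p72}, {p68, p69, p72}, {p68, p70, p72}, {p68, p71, p72}, {p70, p71, p72}, {p68, p69, p70, p72}, {p68, p69, p71, p72}, {p68, p70, p71, p72}, {p68, p69, p70, p71, p72}}.
int(A) = ⋃ {U ∈ τ : U ⊆ A}. Opens contained in A: ∅.
Taking the union of these: int(A) = ∅.
cl(A) = ⋂ {C closed : A ⊆ C}. Closed sets containing A: {p72}, {p68, p72}, {p70, p72}, {p71, p72}, {p68, p69, p72}, {p68, p70, p72}, {p68, p71, p72}, {p70, p71, p72}, {p68, p69, p70, p72}, {p68, p69, p71, p72}, {p68, p70, p71, p72}, {p68, p69, p70, p71, p72}.
Intersecting these: cl(A) = {p72}.
∂A = cl(A) ∖ int(A) = {p72} ∖ ∅ = {p72}.


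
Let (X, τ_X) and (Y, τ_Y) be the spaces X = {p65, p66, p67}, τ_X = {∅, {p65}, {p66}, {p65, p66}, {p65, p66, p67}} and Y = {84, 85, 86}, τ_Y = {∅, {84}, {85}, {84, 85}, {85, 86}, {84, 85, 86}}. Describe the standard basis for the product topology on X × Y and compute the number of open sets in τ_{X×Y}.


Basis B = {∅ × ∅, {p65} × {84}, {p65} × {85}, {p66} × {84}, {p66} × {85}, {p65} × {84, 85}, {p65, p66} × {84}, {p65} × {85, 86}, {p65, p66} × {85}, {p66} × {84, 85}, {p66} × {85, 86}, {p65} × {84, 85, 86}, {p65, p66, p67} × {84}, {p65, p66, p67} × {85}, {p66} × {84, 85, 86}, {p65, p66} × {84, 85}, {p65, p66} × {85, 86}, {p65, p66} × {84, 85, 86}, {p65, p66, p67} × {84, 85}, {p65, p66, p67} × {85, 86}, {p65, p66, p67} × {84, 85, 86}}; |τ_{X×Y}| = 70.

Enumerate products U × V with U ∈ τ_X, V ∈ τ_Y (deduplicated):
  ∅ × ∅ = {} (∅)
  {p65} × {84} = {(p65,84)}
  {p65} × {85} = {(p65,85)}
  {p66} × {84} = {(p66,84)}
  {p66} × {85} = {(p66,85)}
  {p65} × {84, 85} = {(p65,84), (p65,85)}
  {p65, p66} × {84} = {(p65,84), (p66,84)}
  {p65} × {85, 86} = {(p65,85), (p65,86)}
  {p65, p66} × {85} = {(p65,85), (p66,85)}
  {p66} × {84, 85} = {(p66,84), (p66,85)}
  {p66} × {85, 86} = {(p66,85), (p66,86)}
  {p65} × {84, 85, 86} = {(p65,84), (p65,85), (p65,86)}
  {p65, p66, p67} × {84} = {(p65,84), (p66,84), (p67,84)}
  {p65, p66, p67} × {85} = {(p65,85), (p66,85), (p67,85)}
  {p66} × {84, 85, 86} = {(p66,84), (p66,85), (p66,86)}
  {p65, p66} × {84, 85} = {(p65,84), (p65,85), (p66,84), (p66,85)}
  {p65, p66} × {85, 86} = {(p65,85), (p65,86), (p66,85), (p66,86)}
  {p65, p66} × {84, 85, 86} = {(p65,84), (p65,85), (p65,86), (p66,84), (p66,85), (p66,86)}
  {p65, p66, p67} × {84, 85} = {(p65,84), (p65,85), (p66,84), (p66,85), (p67,84), (p67,85)}
  {p65, p66, p67} × {85, 86} = {(p65,85), (p65,86), (p66,85), (p66,86), (p67,85), (p67,86)}
  {p65, p66, p67} × {84, 85, 86} = {(p65,84), (p65,85), (p65,86), (p66,84), (p66,85), (p66,86), (p67,84), (p67,85), (p67,86)}
These 21 distinct sets form the basis B.
Close under arbitrary unions to get τ_{X×Y}; counting gives |τ_{X×Y}| = 70.


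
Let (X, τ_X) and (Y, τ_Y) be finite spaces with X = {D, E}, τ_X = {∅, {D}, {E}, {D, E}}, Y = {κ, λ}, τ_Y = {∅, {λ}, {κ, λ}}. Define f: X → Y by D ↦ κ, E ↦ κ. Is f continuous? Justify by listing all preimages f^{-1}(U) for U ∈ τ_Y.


f IS continuous.

Compute f^{-1}(U) for each U ∈ τ_Y:
  U = ∅: f^{-1}(U) = ∅ ∈ τ_X ✓.
  U = {λ}: f^{-1}(U) = ∅ ∈ τ_X ✓.
  U = {κ, λ}: f^{-1}(U) = {D, E} ∈ τ_X ✓.
Every preimage lies in τ_X, so f IS continuous.


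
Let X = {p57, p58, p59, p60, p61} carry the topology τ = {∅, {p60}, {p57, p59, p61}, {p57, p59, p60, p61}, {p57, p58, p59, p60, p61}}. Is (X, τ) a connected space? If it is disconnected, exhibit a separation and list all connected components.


(X, τ) is connected.

Find clopen sets (U ∈ τ with X ∖ U ∈ τ):
  U = ∅, X ∖ U = {p57, p58, p59, p60, p61} — both open, so U is clopen.
  U = {p57, p58, p59, p60, p61}, X ∖ U = ∅ — both open, so U is clopen.
Only trivial clopens (∅ and X) exist, so (X, τ) is connected.
Compute connected components by grouping points that agree on all clopens:
  component: {p57, p58, p59, p60, p61}


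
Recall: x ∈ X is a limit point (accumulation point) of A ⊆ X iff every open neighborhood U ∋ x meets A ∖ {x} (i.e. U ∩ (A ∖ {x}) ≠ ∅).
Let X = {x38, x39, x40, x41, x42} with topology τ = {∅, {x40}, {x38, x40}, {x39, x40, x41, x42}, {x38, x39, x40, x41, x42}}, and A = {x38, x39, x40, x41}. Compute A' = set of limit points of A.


A' = {x38, x39, x41, x42}

For each x ∈ X, list the open sets U ∈ τ with x ∈ U, then check whether U ∩ (A ∖ {x}) ≠ ∅ for every such U.
  x = x38: opens ∋ x are {x38, x40}, {x38, x39, x40, x41, x42}; each meets A ∖ {x38}, so x IS a limit point.
  x = x39: opens ∋ x are {x39, x40, x41, x42}, {x38, x39, x40, x41, x42}; each meets A ∖ {x39}, so x IS a limit point.
  x = x40: open {x40} ∋ x has {x40} ∩ (A ∖ {x40}) = ∅, so x is NOT a limit point.
  x = x41: opens ∋ x are {x39, x40, x41, x42}, {x38, x39, x40, x41, x42}; each meets A ∖ {x41}, so x IS a limit point.
  x = x42: opens ∋ x are {x39, x40, x41, x42}, {x38, x39, x40, x41, x42}; each meets A ∖ {x42}, so x IS a limit point.
Collecting: A' = {x38, x39, x41, x42}.


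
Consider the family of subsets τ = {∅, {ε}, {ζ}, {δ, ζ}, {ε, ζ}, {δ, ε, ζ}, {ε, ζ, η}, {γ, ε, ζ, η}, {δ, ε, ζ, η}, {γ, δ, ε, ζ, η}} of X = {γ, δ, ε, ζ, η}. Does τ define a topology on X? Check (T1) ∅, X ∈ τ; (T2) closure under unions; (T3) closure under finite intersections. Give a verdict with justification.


τ IS a topology on X.

Axiom (T1): ∅ ∈ τ? Yes; X ∈ τ? Yes.
Axiom (T2/T3): check pairwise unions and intersections of members of τ.
All pairwise intersections and unions checked — each lies in τ. Therefore τ satisfies (T1), (T2), (T3): it IS a topology on X.


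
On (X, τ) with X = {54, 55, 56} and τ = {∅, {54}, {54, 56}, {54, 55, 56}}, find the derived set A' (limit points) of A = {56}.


A' = {55}

For each x ∈ X, list the open sets U ∈ τ with x ∈ U, then check whether U ∩ (A ∖ {x}) ≠ ∅ for every such U.
  x = 54: open {54} ∋ x has {54} ∩ (A ∖ {54}) = ∅, so x is NOT a limit point.
  x = 55: opens ∋ x are {54, 55, 56}; each meets A ∖ {55}, so x IS a limit point.
  x = 56: open {54, 56} ∋ x has {54, 56} ∩ (A ∖ {56}) = ∅, so x is NOT a limit point.
Collecting: A' = {55}.


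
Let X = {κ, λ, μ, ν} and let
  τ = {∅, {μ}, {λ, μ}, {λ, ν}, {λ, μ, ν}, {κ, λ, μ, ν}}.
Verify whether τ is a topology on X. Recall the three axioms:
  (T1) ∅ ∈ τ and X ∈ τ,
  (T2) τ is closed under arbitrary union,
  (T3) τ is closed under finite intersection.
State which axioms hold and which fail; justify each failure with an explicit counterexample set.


τ is NOT a topology on X.

Axiom (T1): ∅ ∈ τ? Yes; X ∈ τ? Yes.
Axiom (T2/T3): check pairwise unions and intersections of members of τ.
Counterexample for (T3): {λ, μ} ∩ {λ, ν} = {λ} ∉ τ. Therefore τ is NOT a topology.


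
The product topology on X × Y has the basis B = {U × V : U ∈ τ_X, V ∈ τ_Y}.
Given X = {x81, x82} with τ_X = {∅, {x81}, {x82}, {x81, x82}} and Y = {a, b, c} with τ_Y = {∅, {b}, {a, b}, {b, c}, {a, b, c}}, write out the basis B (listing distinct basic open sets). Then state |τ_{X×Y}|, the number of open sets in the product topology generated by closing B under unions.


Basis B = {∅ × ∅, {x81} × {b}, {x82} × {b}, {x81} × {a, b}, {x81} × {b, c}, {x81, x82} × {b}, {x82} × {a, b}, {x82} × {b, c}, {x81} × {a, b, c}, {x82} × {a, b, c}, {x81, x82} × {a, b}, {x81, x82} × {b, c}, {x81, x82} × {a, b, c}}; |τ_{X×Y}| = 25.

Enumerate products U × V with U ∈ τ_X, V ∈ τ_Y (deduplicated):
  ∅ × ∅ = {} (∅)
  {x81} × {b} = {(x81,b)}
  {x82} × {b} = {(x82,b)}
  {x81} × {a, b} = {(x81,a), (x81,b)}
  {x81} × {b, c} = {(x81,b), (x81,c)}
  {x81, x82} × {b} = {(x81,b), (x82,b)}
  {x82} × {a, b} = {(x82,a), (x82,b)}
  {x82} × {b, c} = {(x82,b), (x82,c)}
  {x81} × {a, b, c} = {(x81,a), (x81,b), (x81,c)}
  {x82} × {a, b, c} = {(x82,a), (x82,b), (x82,c)}
  {x81, x82} × {a, b} = {(x81,a), (x81,b), (x82,a), (x82,b)}
  {x81, x82} × {b, c} = {(x81,b), (x81,c), (x82,b), (x82,c)}
  {x81, x82} × {a, b, c} = {(x81,a), (x81,b), (x81,c), (x82,a), (x82,b), (x82,c)}
These 13 distinct sets form the basis B.
Close under arbitrary unions to get τ_{X×Y}; counting gives |τ_{X×Y}| = 25.


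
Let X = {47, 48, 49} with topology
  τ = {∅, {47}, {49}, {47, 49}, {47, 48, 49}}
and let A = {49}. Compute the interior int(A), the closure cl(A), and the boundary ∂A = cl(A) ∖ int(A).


int(A) = {49}, cl(A) = {48, 49}, ∂A = {48}.

Closed sets in (X, τ) are complements of opens:
  closed(X, τ) = {∅, {48}, {47, 48}, {48, 49}, {47, 48, 49}}.
int(A) = ⋃ {U ∈ τ : U ⊆ A}. Opens contained in A: ∅, {49}.
Taking the union of these: int(A) = {49}.
cl(A) = ⋂ {C closed : A ⊆ C}. Closed sets containing A: {48, 49}, {47, 48, 49}.
Intersecting these: cl(A) = {48, 49}.
∂A = cl(A) ∖ int(A) = {48, 49} ∖ {49} = {48}.


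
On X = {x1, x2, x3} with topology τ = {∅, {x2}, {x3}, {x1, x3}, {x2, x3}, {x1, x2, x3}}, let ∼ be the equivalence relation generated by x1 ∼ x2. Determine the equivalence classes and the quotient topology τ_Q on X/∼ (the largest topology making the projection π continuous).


X/∼ = {[x1=x2], [x3]}; |τ_Q| = 3.

Equivalence classes: [x1=x2], [x3].
Quotient map π: X → X/∼ sends x1 ↦ [x1=x2], x2 ↦ [x1=x2], x3 ↦ [x3].
For each subset V ⊆ X/∼, compute π^{-1}(V) ⊆ X and check whether π^{-1}(V) ∈ τ. V is open in τ_Q iff π^{-1}(V) ∈ τ.
  V = {}: π^{-1}(V) = ∅ ∈ τ ✓.
  V = {[x1=x2]}: π^{-1}(V) = {x1, x2} ∉ τ ✗.
  V = {[x3]}: π^{-1}(V) = {x3} ∈ τ ✓.
  V = {[x1=x2], [x3]}: π^{-1}(V) = {x1, x2, x3} ∈ τ ✓.
Open sets in the quotient: τ_Q = {{}, {[x3]}, {[x1=x2], [x3]}} (3 elements).


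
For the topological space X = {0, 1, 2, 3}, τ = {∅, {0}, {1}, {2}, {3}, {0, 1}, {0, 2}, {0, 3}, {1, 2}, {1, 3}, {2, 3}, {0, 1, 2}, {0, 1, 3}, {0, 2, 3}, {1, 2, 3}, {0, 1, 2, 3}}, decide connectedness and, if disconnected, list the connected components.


(X, τ) is disconnected; components = [{0}, {1}, {2}, {3}].

Find clopen sets (U ∈ τ with X ∖ U ∈ τ):
  U = ∅, X ∖ U = {0, 1, 2, 3} — both open, so U is clopen.
  U = {0}, X ∖ U = {1, 2, 3} — both open, so U is clopen.
  U = {1}, X ∖ U = {0, 2, 3} — both open, so U is clopen.
  U = {2}, X ∖ U = {0, 1, 3} — both open, so U is clopen.
  U = {3}, X ∖ U = {0, 1, 2} — both open, so U is clopen.
  U = {0, 1}, X ∖ U = {2, 3} — both open, so U is clopen.
  U = {0, 2}, X ∖ U = {1, 3} — both open, so U is clopen.
  U = {0, 3}, X ∖ U = {1, 2} — both open, so U is clopen.
  U = {1, 2}, X ∖ U = {0, 3} — both open, so U is clopen.
  U = {1, 3}, X ∖ U = {0, 2} — both open, so U is clopen.
  U = {2, 3}, X ∖ U = {0, 1} — both open, so U is clopen.
  U = {0, 1, 2}, X ∖ U = {3} — both open, so U is clopen.
  U = {0, 1, 3}, X ∖ U = {2} — both open, so U is clopen.
  U = {0, 2, 3}, X ∖ U = {1} — both open, so U is clopen.
  U = {1, 2, 3}, X ∖ U = {0} — both open, so U is clopen.
  U = {0, 1, 2, 3}, X ∖ U = ∅ — both open, so U is clopen.
Nontrivial clopen(s) exist: e.g. {2}. So (X, τ) is disconnected.
Compute connected components by grouping points that agree on all clopens:
  component: {0}
  component: {1}
  component: {2}
  component: {3}


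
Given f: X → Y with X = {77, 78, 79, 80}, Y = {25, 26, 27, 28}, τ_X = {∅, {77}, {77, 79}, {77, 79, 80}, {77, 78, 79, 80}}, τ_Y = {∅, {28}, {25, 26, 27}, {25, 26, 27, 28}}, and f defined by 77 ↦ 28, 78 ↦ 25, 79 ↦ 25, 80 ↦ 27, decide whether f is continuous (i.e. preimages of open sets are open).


f is NOT continuous.

Compute f^{-1}(U) for each U ∈ τ_Y:
  U = ∅: f^{-1}(U) = ∅ ∈ τ_X ✓.
  U = {28}: f^{-1}(U) = {77} ∈ τ_X ✓.
  U = {25, 26, 27}: f^{-1}(U) = {78, 79, 80} ∉ τ_X ✗.
  U = {25, 26, 27, 28}: f^{-1}(U) = {77, 78, 79, 80} ∈ τ_X ✓.
Found U = {25, 26, 27} with f^{-1}(U) = {78, 79, 80} not in τ_X. Therefore f is NOT continuous.


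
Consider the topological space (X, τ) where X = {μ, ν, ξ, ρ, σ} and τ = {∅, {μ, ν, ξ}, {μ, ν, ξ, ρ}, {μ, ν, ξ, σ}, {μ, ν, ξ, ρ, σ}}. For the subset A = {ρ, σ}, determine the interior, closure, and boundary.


int(A) = ∅, cl(A) = {ρ, σ}, ∂A = {ρ, σ}.

Closed sets in (X, τ) are complements of opens:
  closed(X, τ) = {∅, {ρ}, {σ}, {ρ, σ}, {μ, ν, ξ, ρ, σ}}.
int(A) = ⋃ {U ∈ τ : U ⊆ A}. Opens contained in A: ∅.
Taking the union of these: int(A) = ∅.
cl(A) = ⋂ {C closed : A ⊆ C}. Closed sets containing A: {ρ, σ}, {μ, ν, ξ, ρ, σ}.
Intersecting these: cl(A) = {ρ, σ}.
∂A = cl(A) ∖ int(A) = {ρ, σ} ∖ ∅ = {ρ, σ}.


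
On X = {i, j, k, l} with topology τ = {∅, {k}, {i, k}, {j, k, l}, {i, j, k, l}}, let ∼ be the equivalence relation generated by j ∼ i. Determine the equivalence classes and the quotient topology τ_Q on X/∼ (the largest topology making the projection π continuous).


X/∼ = {[i=j], [k], [l]}; |τ_Q| = 3.

Equivalence classes: [i=j], [k], [l].
Quotient map π: X → X/∼ sends i ↦ [i=j], j ↦ [i=j], k ↦ [k], l ↦ [l].
For each subset V ⊆ X/∼, compute π^{-1}(V) ⊆ X and check whether π^{-1}(V) ∈ τ. V is open in τ_Q iff π^{-1}(V) ∈ τ.
  V = {}: π^{-1}(V) = ∅ ∈ τ ✓.
  V = {[i=j]}: π^{-1}(V) = {i, j} ∉ τ ✗.
  V = {[k]}: π^{-1}(V) = {k} ∈ τ ✓.
  V = {[i=j], [k]}: π^{-1}(V) = {i, j, k} ∉ τ ✗.
  V = {[l]}: π^{-1}(V) = {l} ∉ τ ✗.
  V = {[i=j], [l]}: π^{-1}(V) = {i, j, l} ∉ τ ✗.
  V = {[k], [l]}: π^{-1}(V) = {k, l} ∉ τ ✗.
  V = {[i=j], [k], [l]}: π^{-1}(V) = {i, j, k, l} ∈ τ ✓.
Open sets in the quotient: τ_Q = {{}, {[k]}, {[i=j], [k], [l]}} (3 elements).


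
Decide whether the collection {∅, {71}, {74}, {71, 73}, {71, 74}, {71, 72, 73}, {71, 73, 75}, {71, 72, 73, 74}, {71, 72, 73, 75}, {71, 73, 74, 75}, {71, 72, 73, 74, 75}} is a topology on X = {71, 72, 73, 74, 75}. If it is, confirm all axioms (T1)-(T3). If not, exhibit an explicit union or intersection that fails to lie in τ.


τ is NOT a topology on X.

Axiom (T1): ∅ ∈ τ? Yes; X ∈ τ? Yes.
Axiom (T2/T3): check pairwise unions and intersections of members of τ.
Counterexample for (T2): {74} ∪ {71, 73} = {71, 73, 74} ∉ τ. Therefore τ is NOT a topology.


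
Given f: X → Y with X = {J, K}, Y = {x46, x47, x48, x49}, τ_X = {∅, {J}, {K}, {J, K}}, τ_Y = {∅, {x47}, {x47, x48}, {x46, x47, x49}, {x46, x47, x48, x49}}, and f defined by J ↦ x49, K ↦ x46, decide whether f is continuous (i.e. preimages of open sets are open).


f IS continuous.

Compute f^{-1}(U) for each U ∈ τ_Y:
  U = ∅: f^{-1}(U) = ∅ ∈ τ_X ✓.
  U = {x47}: f^{-1}(U) = ∅ ∈ τ_X ✓.
  U = {x47, x48}: f^{-1}(U) = ∅ ∈ τ_X ✓.
  U = {x46, x47, x49}: f^{-1}(U) = {J, K} ∈ τ_X ✓.
  U = {x46, x47, x48, x49}: f^{-1}(U) = {J, K} ∈ τ_X ✓.
Every preimage lies in τ_X, so f IS continuous.


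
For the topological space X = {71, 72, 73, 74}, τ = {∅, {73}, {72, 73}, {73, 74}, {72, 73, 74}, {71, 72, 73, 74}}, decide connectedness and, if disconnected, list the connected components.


(X, τ) is connected.

Find clopen sets (U ∈ τ with X ∖ U ∈ τ):
  U = ∅, X ∖ U = {71, 72, 73, 74} — both open, so U is clopen.
  U = {71, 72, 73, 74}, X ∖ U = ∅ — both open, so U is clopen.
Only trivial clopens (∅ and X) exist, so (X, τ) is connected.
Compute connected components by grouping points that agree on all clopens:
  component: {71, 72, 73, 74}


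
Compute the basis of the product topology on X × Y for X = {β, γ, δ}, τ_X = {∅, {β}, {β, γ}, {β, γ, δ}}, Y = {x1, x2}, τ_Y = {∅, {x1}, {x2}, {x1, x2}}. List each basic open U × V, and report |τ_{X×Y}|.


Basis B = {∅ × ∅, {β} × {x1}, {β} × {x2}, {β} × {x1, x2}, {β, γ} × {x1}, {β, γ} × {x2}, {β, γ, δ} × {x1}, {β, γ, δ} × {x2}, {β, γ} × {x1, x2}, {β, γ, δ} × {x1, x2}}; |τ_{X×Y}| = 16.

Enumerate products U × V with U ∈ τ_X, V ∈ τ_Y (deduplicated):
  ∅ × ∅ = {} (∅)
  {β} × {x1} = {(β,x1)}
  {β} × {x2} = {(β,x2)}
  {β} × {x1, x2} = {(β,x1), (β,x2)}
  {β, γ} × {x1} = {(β,x1), (γ,x1)}
  {β, γ} × {x2} = {(β,x2), (γ,x2)}
  {β, γ, δ} × {x1} = {(β,x1), (γ,x1), (δ,x1)}
  {β, γ, δ} × {x2} = {(β,x2), (γ,x2), (δ,x2)}
  {β, γ} × {x1, x2} = {(β,x1), (β,x2), (γ,x1), (γ,x2)}
  {β, γ, δ} × {x1, x2} = {(β,x1), (β,x2), (γ,x1), (γ,x2), (δ,x1), (δ,x2)}
These 10 distinct sets form the basis B.
Close under arbitrary unions to get τ_{X×Y}; counting gives |τ_{X×Y}| = 16.


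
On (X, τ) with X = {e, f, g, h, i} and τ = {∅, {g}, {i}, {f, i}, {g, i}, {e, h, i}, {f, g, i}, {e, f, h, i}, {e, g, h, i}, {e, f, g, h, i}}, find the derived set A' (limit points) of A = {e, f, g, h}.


A' = {e, h}

For each x ∈ X, list the open sets U ∈ τ with x ∈ U, then check whether U ∩ (A ∖ {x}) ≠ ∅ for every such U.
  x = e: opens ∋ x are {e, h, i}, {e, f, h, i}, {e, g, h, i}, {e, f, g, h, i}; each meets A ∖ {e}, so x IS a limit point.
  x = f: open {f, i} ∋ x has {f, i} ∩ (A ∖ {f}) = ∅, so x is NOT a limit point.
  x = g: open {g} ∋ x has {g} ∩ (A ∖ {g}) = ∅, so x is NOT a limit point.
  x = h: opens ∋ x are {e, h, i}, {e, f, h, i}, {e, g, h, i}, {e, f, g, h, i}; each meets A ∖ {h}, so x IS a limit point.
  x = i: open {i} ∋ x has {i} ∩ (A ∖ {i}) = ∅, so x is NOT a limit point.
Collecting: A' = {e, h}.


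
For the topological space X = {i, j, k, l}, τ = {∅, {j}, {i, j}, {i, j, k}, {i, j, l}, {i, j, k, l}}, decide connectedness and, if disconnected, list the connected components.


(X, τ) is connected.

Find clopen sets (U ∈ τ with X ∖ U ∈ τ):
  U = ∅, X ∖ U = {i, j, k, l} — both open, so U is clopen.
  U = {i, j, k, l}, X ∖ U = ∅ — both open, so U is clopen.
Only trivial clopens (∅ and X) exist, so (X, τ) is connected.
Compute connected components by grouping points that agree on all clopens:
  component: {i, j, k, l}


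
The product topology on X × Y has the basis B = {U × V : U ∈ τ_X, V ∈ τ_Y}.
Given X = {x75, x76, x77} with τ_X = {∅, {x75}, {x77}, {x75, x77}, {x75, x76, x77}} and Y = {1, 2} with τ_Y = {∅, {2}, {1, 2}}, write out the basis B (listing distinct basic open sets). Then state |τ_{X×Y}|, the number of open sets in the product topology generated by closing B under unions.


Basis B = {∅ × ∅, {x75} × {2}, {x77} × {2}, {x75} × {1, 2}, {x75, x77} × {2}, {x77} × {1, 2}, {x75, x76, x77} × {2}, {x75, x77} × {1, 2}, {x75, x76, x77} × {1, 2}}; |τ_{X×Y}| = 14.

Enumerate products U × V with U ∈ τ_X, V ∈ τ_Y (deduplicated):
  ∅ × ∅ = {} (∅)
  {x75} × {2} = {(x75,2)}
  {x77} × {2} = {(x77,2)}
  {x75} × {1, 2} = {(x75,1), (x75,2)}
  {x75, x77} × {2} = {(x75,2), (x77,2)}
  {x77} × {1, 2} = {(x77,1), (x77,2)}
  {x75, x76, x77} × {2} = {(x75,2), (x76,2), (x77,2)}
  {x75, x77} × {1, 2} = {(x75,1), (x75,2), (x77,1), (x77,2)}
  {x75, x76, x77} × {1, 2} = {(x75,1), (x75,2), (x76,1), (x76,2), (x77,1), (x77,2)}
These 9 distinct sets form the basis B.
Close under arbitrary unions to get τ_{X×Y}; counting gives |τ_{X×Y}| = 14.


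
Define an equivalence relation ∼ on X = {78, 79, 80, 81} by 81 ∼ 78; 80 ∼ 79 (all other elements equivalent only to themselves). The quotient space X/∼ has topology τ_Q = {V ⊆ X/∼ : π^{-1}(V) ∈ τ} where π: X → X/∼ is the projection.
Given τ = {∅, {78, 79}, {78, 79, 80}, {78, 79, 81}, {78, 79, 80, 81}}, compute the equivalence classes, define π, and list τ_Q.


X/∼ = {[78=81], [79=80]}; |τ_Q| = 2.

Equivalence classes: [78=81], [79=80].
Quotient map π: X → X/∼ sends 78 ↦ [78=81], 79 ↦ [79=80], 80 ↦ [79=80], 81 ↦ [78=81].
For each subset V ⊆ X/∼, compute π^{-1}(V) ⊆ X and check whether π^{-1}(V) ∈ τ. V is open in τ_Q iff π^{-1}(V) ∈ τ.
  V = {}: π^{-1}(V) = ∅ ∈ τ ✓.
  V = {[78=81]}: π^{-1}(V) = {78, 81} ∉ τ ✗.
  V = {[79=80]}: π^{-1}(V) = {79, 80} ∉ τ ✗.
  V = {[78=81], [79=80]}: π^{-1}(V) = {78, 79, 80, 81} ∈ τ ✓.
Open sets in the quotient: τ_Q = {{}, {[78=81], [79=80]}} (2 elements).


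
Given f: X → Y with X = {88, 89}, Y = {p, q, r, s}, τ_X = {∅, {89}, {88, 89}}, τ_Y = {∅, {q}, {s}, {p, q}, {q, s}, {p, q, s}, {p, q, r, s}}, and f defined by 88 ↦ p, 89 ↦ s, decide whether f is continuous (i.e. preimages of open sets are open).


f is NOT continuous.

Compute f^{-1}(U) for each U ∈ τ_Y:
  U = ∅: f^{-1}(U) = ∅ ∈ τ_X ✓.
  U = {q}: f^{-1}(U) = ∅ ∈ τ_X ✓.
  U = {s}: f^{-1}(U) = {89} ∈ τ_X ✓.
  U = {p, q}: f^{-1}(U) = {88} ∉ τ_X ✗.
  U = {q, s}: f^{-1}(U) = {89} ∈ τ_X ✓.
  U = {p, q, s}: f^{-1}(U) = {88, 89} ∈ τ_X ✓.
  U = {p, q, r, s}: f^{-1}(U) = {88, 89} ∈ τ_X ✓.
Found U = {p, q} with f^{-1}(U) = {88} not in τ_X. Therefore f is NOT continuous.


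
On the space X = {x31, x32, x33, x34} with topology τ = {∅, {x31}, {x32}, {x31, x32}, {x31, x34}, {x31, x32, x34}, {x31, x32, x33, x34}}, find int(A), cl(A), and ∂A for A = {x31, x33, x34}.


int(A) = {x31, x34}, cl(A) = {x31, x33, x34}, ∂A = {x33}.

Closed sets in (X, τ) are complements of opens:
  closed(X, τ) = {∅, {x33}, {x32, x33}, {x33, x34}, {x31, x33, x34}, {x32, x33, x34}, {x31, x32, x33, x34}}.
int(A) = ⋃ {U ∈ τ : U ⊆ A}. Opens contained in A: ∅, {x31}, {x31, x34}.
Taking the union of these: int(A) = {x31, x34}.
cl(A) = ⋂ {C closed : A ⊆ C}. Closed sets containing A: {x31, x33, x34}, {x31, x32, x33, x34}.
Intersecting these: cl(A) = {x31, x33, x34}.
∂A = cl(A) ∖ int(A) = {x31, x33, x34} ∖ {x31, x34} = {x33}.


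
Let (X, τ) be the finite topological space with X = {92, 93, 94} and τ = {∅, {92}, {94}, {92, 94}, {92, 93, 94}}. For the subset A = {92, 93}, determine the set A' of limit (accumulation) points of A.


A' = {93}

For each x ∈ X, list the open sets U ∈ τ with x ∈ U, then check whether U ∩ (A ∖ {x}) ≠ ∅ for every such U.
  x = 92: open {92} ∋ x has {92} ∩ (A ∖ {92}) = ∅, so x is NOT a limit point.
  x = 93: opens ∋ x are {92, 93, 94}; each meets A ∖ {93}, so x IS a limit point.
  x = 94: open {94} ∋ x has {94} ∩ (A ∖ {94}) = ∅, so x is NOT a limit point.
Collecting: A' = {93}.


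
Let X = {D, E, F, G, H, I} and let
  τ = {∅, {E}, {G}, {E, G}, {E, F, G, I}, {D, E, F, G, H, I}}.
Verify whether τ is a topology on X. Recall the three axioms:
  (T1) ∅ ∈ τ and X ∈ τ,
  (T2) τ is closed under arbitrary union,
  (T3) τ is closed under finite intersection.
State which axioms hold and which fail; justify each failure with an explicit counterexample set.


τ IS a topology on X.

Axiom (T1): ∅ ∈ τ? Yes; X ∈ τ? Yes.
Axiom (T2/T3): check pairwise unions and intersections of members of τ.
All pairwise intersections and unions checked — each lies in τ. Therefore τ satisfies (T1), (T2), (T3): it IS a topology on X.


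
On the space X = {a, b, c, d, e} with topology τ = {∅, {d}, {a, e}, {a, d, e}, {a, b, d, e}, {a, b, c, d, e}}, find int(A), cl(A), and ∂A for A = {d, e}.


int(A) = {d}, cl(A) = {a, b, c, d, e}, ∂A = {a, b, c, e}.

Closed sets in (X, τ) are complements of opens:
  closed(X, τ) = {∅, {c}, {b, c}, {b, c, d}, {a, b, c, e}, {a, b, c, d, e}}.
int(A) = ⋃ {U ∈ τ : U ⊆ A}. Opens contained in A: ∅, {d}.
Taking the union of these: int(A) = {d}.
cl(A) = ⋂ {C closed : A ⊆ C}. Closed sets containing A: {a, b, c, d, e}.
Intersecting these: cl(A) = {a, b, c, d, e}.
∂A = cl(A) ∖ int(A) = {a, b, c, d, e} ∖ {d} = {a, b, c, e}.


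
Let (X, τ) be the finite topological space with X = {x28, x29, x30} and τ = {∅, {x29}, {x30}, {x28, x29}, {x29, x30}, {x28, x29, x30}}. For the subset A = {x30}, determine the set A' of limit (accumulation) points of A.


A' = ∅

For each x ∈ X, list the open sets U ∈ τ with x ∈ U, then check whether U ∩ (A ∖ {x}) ≠ ∅ for every such U.
  x = x28: open {x28, x29} ∋ x has {x28, x29} ∩ (A ∖ {x28}) = ∅, so x is NOT a limit point.
  x = x29: open {x29} ∋ x has {x29} ∩ (A ∖ {x29}) = ∅, so x is NOT a limit point.
  x = x30: open {x30} ∋ x has {x30} ∩ (A ∖ {x30}) = ∅, so x is NOT a limit point.
Collecting: A' = ∅.


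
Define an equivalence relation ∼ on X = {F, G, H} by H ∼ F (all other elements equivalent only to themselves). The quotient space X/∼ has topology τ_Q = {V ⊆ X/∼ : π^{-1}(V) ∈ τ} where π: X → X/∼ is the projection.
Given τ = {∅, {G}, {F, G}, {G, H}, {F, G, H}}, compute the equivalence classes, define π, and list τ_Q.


X/∼ = {[F=H], [G]}; |τ_Q| = 3.

Equivalence classes: [F=H], [G].
Quotient map π: X → X/∼ sends F ↦ [F=H], G ↦ [G], H ↦ [F=H].
For each subset V ⊆ X/∼, compute π^{-1}(V) ⊆ X and check whether π^{-1}(V) ∈ τ. V is open in τ_Q iff π^{-1}(V) ∈ τ.
  V = {}: π^{-1}(V) = ∅ ∈ τ ✓.
  V = {[F=H]}: π^{-1}(V) = {F, H} ∉ τ ✗.
  V = {[G]}: π^{-1}(V) = {G} ∈ τ ✓.
  V = {[F=H], [G]}: π^{-1}(V) = {F, G, H} ∈ τ ✓.
Open sets in the quotient: τ_Q = {{}, {[G]}, {[F=H], [G]}} (3 elements).


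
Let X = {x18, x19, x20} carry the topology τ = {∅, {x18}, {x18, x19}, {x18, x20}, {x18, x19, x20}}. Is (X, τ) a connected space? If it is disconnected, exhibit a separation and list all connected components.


(X, τ) is connected.

Find clopen sets (U ∈ τ with X ∖ U ∈ τ):
  U = ∅, X ∖ U = {x18, x19, x20} — both open, so U is clopen.
  U = {x18, x19, x20}, X ∖ U = ∅ — both open, so U is clopen.
Only trivial clopens (∅ and X) exist, so (X, τ) is connected.
Compute connected components by grouping points that agree on all clopens:
  component: {x18, x19, x20}


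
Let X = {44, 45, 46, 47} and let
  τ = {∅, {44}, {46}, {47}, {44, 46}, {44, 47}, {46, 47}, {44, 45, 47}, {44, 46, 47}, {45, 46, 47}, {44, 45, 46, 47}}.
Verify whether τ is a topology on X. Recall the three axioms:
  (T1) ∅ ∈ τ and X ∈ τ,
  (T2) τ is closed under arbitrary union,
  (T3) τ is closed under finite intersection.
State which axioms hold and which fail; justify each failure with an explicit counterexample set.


τ is NOT a topology on X.

Axiom (T1): ∅ ∈ τ? Yes; X ∈ τ? Yes.
Axiom (T2/T3): check pairwise unions and intersections of members of τ.
Counterexample for (T3): {44, 45, 47} ∩ {45, 46, 47} = {45, 47} ∉ τ. Therefore τ is NOT a topology.


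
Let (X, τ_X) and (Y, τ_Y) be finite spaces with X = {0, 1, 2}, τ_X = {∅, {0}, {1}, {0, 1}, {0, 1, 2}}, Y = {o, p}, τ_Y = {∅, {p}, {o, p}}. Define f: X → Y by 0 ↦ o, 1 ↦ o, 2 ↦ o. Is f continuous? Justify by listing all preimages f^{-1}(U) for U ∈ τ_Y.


f IS continuous.

Compute f^{-1}(U) for each U ∈ τ_Y:
  U = ∅: f^{-1}(U) = ∅ ∈ τ_X ✓.
  U = {p}: f^{-1}(U) = ∅ ∈ τ_X ✓.
  U = {o, p}: f^{-1}(U) = {0, 1, 2} ∈ τ_X ✓.
Every preimage lies in τ_X, so f IS continuous.


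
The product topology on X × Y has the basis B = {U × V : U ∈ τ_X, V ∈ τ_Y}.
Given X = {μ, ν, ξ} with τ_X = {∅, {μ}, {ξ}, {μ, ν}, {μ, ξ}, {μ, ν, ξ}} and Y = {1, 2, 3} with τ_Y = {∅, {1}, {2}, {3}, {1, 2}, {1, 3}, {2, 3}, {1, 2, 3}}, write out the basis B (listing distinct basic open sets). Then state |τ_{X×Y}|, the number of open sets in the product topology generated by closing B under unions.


Basis B = {∅ × ∅, {μ} × {1}, {μ} × {2}, {μ} × {3}, {ξ} × {1}, {ξ} × {2}, {ξ} × {3}, {μ} × {1, 2}, {μ} × {1, 3}, {μ, ν} × {1}, {μ, ξ} × {1}, {μ} × {2, 3}, {μ, ν} × {2}, {μ, ξ} × {2}, {μ, ν} × {3}, {μ, ξ} × {3}, {ξ} × {1, 2}, {ξ} × {1, 3}, {ξ} × {2, 3}, {μ} × {1, 2, 3}, {μ, ν, ξ} × {1}, {μ, ν, ξ} × {2}, {μ, ν, ξ} × {3}, {ξ} × {1, 2, 3}, {μ, ν} × {1, 2}, {μ, ξ} × {1, 2}, {μ, ν} × {1, 3}, {μ, ξ} × {1, 3}, {μ, ν} × {2, 3}, {μ, ξ} × {2, 3}, {μ, ν} × {1, 2, 3}, {μ, ξ} × {1, 2, 3}, {μ, ν, ξ} × {1, 2}, {μ, ν, ξ} × {1, 3}, {μ, ν, ξ} × {2, 3}, {μ, ν, ξ} × {1, 2, 3}}; |τ_{X×Y}| = 216.

Enumerate products U × V with U ∈ τ_X, V ∈ τ_Y (deduplicated):
  ∅ × ∅ = {} (∅)
  {μ} × {1} = {(μ,1)}
  {μ} × {2} = {(μ,2)}
  {μ} × {3} = {(μ,3)}
  {ξ} × {1} = {(ξ,1)}
  {ξ} × {2} = {(ξ,2)}
  {ξ} × {3} = {(ξ,3)}
  {μ} × {1, 2} = {(μ,1), (μ,2)}
  {μ} × {1, 3} = {(μ,1), (μ,3)}
  {μ, ν} × {1} = {(μ,1), (ν,1)}
  {μ, ξ} × {1} = {(μ,1), (ξ,1)}
  {μ} × {2, 3} = {(μ,2), (μ,3)}
  {μ, ν} × {2} = {(μ,2), (ν,2)}
  {μ, ξ} × {2} = {(μ,2), (ξ,2)}
  {μ, ν} × {3} = {(μ,3), (ν,3)}
  {μ, ξ} × {3} = {(μ,3), (ξ,3)}
  {ξ} × {1, 2} = {(ξ,1), (ξ,2)}
  {ξ} × {1, 3} = {(ξ,1), (ξ,3)}
  {ξ} × {2, 3} = {(ξ,2), (ξ,3)}
  {μ} × {1, 2, 3} = {(μ,1), (μ,2), (μ,3)}
  {μ, ν, ξ} × {1} = {(μ,1), (ν,1), (ξ,1)}
  {μ, ν, ξ} × {2} = {(μ,2), (ν,2), (ξ,2)}
  {μ, ν, ξ} × {3} = {(μ,3), (ν,3), (ξ,3)}
  {ξ} × {1, 2, 3} = {(ξ,1), (ξ,2), (ξ,3)}
  {μ, ν} × {1, 2} = {(μ,1), (μ,2), (ν,1), (ν,2)}
  {μ, ξ} × {1, 2} = {(μ,1), (μ,2), (ξ,1), (ξ,2)}
  {μ, ν} × {1, 3} = {(μ,1), (μ,3), (ν,1), (ν,3)}
  {μ, ξ} × {1, 3} = {(μ,1), (μ,3), (ξ,1), (ξ,3)}
  {μ, ν} × {2, 3} = {(μ,2), (μ,3), (ν,2), (ν,3)}
  {μ, ξ} × {2, 3} = {(μ,2), (μ,3), (ξ,2), (ξ,3)}
  {μ, ν} × {1, 2, 3} = {(μ,1), (μ,2), (μ,3), (ν,1), (ν,2), (ν,3)}
  {μ, ξ} × {1, 2, 3} = {(μ,1), (μ,2), (μ,3), (ξ,1), (ξ,2), (ξ,3)}
  {μ, ν, ξ} × {1, 2} = {(μ,1), (μ,2), (ν,1), (ν,2), (ξ,1), (ξ,2)}
  {μ, ν, ξ} × {1, 3} = {(μ,1), (μ,3), (ν,1), (ν,3), (ξ,1), (ξ,3)}
  {μ, ν, ξ} × {2, 3} = {(μ,2), (μ,3), (ν,2), (ν,3), (ξ,2), (ξ,3)}
  {μ, ν, ξ} × {1, 2, 3} = {(μ,1), (μ,2), (μ,3), (ν,1), (ν,2), (ν,3), (ξ,1), (ξ,2), (ξ,3)}
These 36 distinct sets form the basis B.
Close under arbitrary unions to get τ_{X×Y}; counting gives |τ_{X×Y}| = 216.


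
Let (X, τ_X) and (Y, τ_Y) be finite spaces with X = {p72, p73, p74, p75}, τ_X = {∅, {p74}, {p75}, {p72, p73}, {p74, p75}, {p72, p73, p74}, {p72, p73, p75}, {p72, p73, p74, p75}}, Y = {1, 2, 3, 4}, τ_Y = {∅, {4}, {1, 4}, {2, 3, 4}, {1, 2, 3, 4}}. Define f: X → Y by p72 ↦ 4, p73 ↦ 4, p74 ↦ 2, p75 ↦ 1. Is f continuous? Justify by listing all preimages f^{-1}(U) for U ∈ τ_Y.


f IS continuous.

Compute f^{-1}(U) for each U ∈ τ_Y:
  U = ∅: f^{-1}(U) = ∅ ∈ τ_X ✓.
  U = {4}: f^{-1}(U) = {p72, p73} ∈ τ_X ✓.
  U = {1, 4}: f^{-1}(U) = {p72, p73, p75} ∈ τ_X ✓.
  U = {2, 3, 4}: f^{-1}(U) = {p72, p73, p74} ∈ τ_X ✓.
  U = {1, 2, 3, 4}: f^{-1}(U) = {p72, p73, p74, p75} ∈ τ_X ✓.
Every preimage lies in τ_X, so f IS continuous.


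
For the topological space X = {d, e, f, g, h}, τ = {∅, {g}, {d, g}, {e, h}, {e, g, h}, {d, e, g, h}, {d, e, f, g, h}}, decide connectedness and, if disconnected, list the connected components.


(X, τ) is connected.

Find clopen sets (U ∈ τ with X ∖ U ∈ τ):
  U = ∅, X ∖ U = {d, e, f, g, h} — both open, so U is clopen.
  U = {d, e, f, g, h}, X ∖ U = ∅ — both open, so U is clopen.
Only trivial clopens (∅ and X) exist, so (X, τ) is connected.
Compute connected components by grouping points that agree on all clopens:
  component: {d, e, f, g, h}


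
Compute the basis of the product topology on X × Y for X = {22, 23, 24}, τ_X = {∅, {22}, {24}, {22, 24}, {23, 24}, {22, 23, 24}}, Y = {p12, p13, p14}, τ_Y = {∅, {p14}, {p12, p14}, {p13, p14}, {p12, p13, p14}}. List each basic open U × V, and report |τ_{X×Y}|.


Basis B = {∅ × ∅, {22} × {p14}, {24} × {p14}, {22} × {p12, p14}, {22} × {p13, p14}, {22, 24} × {p14}, {23, 24} × {p14}, {24} × {p12, p14}, {24} × {p13, p14}, {22} × {p12, p13, p14}, {22, 23, 24} × {p14}, {24} × {p12, p13, p14}, {22, 24} × {p12, p14}, {22, 24} × {p13, p14}, {23, 24} × {p12, p14}, {23, 24} × {p13, p14}, {22, 24} × {p12, p13, p14}, {22, 23, 24} × {p12, p14}, {22, 23, 24} × {p13, p14}, {23, 24} × {p12, p13, p14}, {22, 23, 24} × {p12, p13, p14}}; |τ_{X×Y}| = 70.

Enumerate products U × V with U ∈ τ_X, V ∈ τ_Y (deduplicated):
  ∅ × ∅ = {} (∅)
  {22} × {p14} = {(22,p14)}
  {24} × {p14} = {(24,p14)}
  {22} × {p12, p14} = {(22,p12), (22,p14)}
  {22} × {p13, p14} = {(22,p13), (22,p14)}
  {22, 24} × {p14} = {(22,p14), (24,p14)}
  {23, 24} × {p14} = {(23,p14), (24,p14)}
  {24} × {p12, p14} = {(24,p12), (24,p14)}
  {24} × {p13, p14} = {(24,p13), (24,p14)}
  {22} × {p12, p13, p14} = {(22,p12), (22,p13), (22,p14)}
  {22, 23, 24} × {p14} = {(22,p14), (23,p14), (24,p14)}
  {24} × {p12, p13, p14} = {(24,p12), (24,p13), (24,p14)}
  {22, 24} × {p12, p14} = {(22,p12), (22,p14), (24,p12), (24,p14)}
  {22, 24} × {p13, p14} = {(22,p13), (22,p14), (24,p13), (24,p14)}
  {23, 24} × {p12, p14} = {(23,p12), (23,p14), (24,p12), (24,p14)}
  {23, 24} × {p13, p14} = {(23,p13), (23,p14), (24,p13), (24,p14)}
  {22, 24} × {p12, p13, p14} = {(22,p12), (22,p13), (22,p14), (24,p12), (24,p13), (24,p14)}
  {22, 23, 24} × {p12, p14} = {(22,p12), (22,p14), (23,p12), (23,p14), (24,p12), (24,p14)}
  {22, 23, 24} × {p13, p14} = {(22,p13), (22,p14), (23,p13), (23,p14), (24,p13), (24,p14)}
  {23, 24} × {p12, p13, p14} = {(23,p12), (23,p13), (23,p14), (24,p12), (24,p13), (24,p14)}
  {22, 23, 24} × {p12, p13, p14} = {(22,p12), (22,p13), (22,p14), (23,p12), (23,p13), (23,p14), (24,p12), (24,p13), (24,p14)}
These 21 distinct sets form the basis B.
Close under arbitrary unions to get τ_{X×Y}; counting gives |τ_{X×Y}| = 70.


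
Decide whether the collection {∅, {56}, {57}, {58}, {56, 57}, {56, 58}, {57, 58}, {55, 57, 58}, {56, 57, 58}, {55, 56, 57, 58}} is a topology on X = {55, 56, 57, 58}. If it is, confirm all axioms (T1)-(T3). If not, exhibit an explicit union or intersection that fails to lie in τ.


τ IS a topology on X.

Axiom (T1): ∅ ∈ τ? Yes; X ∈ τ? Yes.
Axiom (T2/T3): check pairwise unions and intersections of members of τ.
All pairwise intersections and unions checked — each lies in τ. Therefore τ satisfies (T1), (T2), (T3): it IS a topology on X.


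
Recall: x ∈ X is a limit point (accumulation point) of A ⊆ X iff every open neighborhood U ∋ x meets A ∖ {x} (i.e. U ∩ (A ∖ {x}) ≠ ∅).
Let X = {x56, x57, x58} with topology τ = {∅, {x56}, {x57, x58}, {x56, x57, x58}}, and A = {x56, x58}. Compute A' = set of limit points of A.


A' = {x57}

For each x ∈ X, list the open sets U ∈ τ with x ∈ U, then check whether U ∩ (A ∖ {x}) ≠ ∅ for every such U.
  x = x56: open {x56} ∋ x has {x56} ∩ (A ∖ {x56}) = ∅, so x is NOT a limit point.
  x = x57: opens ∋ x are {x57, x58}, {x56, x57, x58}; each meets A ∖ {x57}, so x IS a limit point.
  x = x58: open {x57, x58} ∋ x has {x57, x58} ∩ (A ∖ {x58}) = ∅, so x is NOT a limit point.
Collecting: A' = {x57}.


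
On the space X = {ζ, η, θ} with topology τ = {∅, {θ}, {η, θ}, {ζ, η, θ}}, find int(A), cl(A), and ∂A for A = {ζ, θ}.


int(A) = {θ}, cl(A) = {ζ, η, θ}, ∂A = {ζ, η}.

Closed sets in (X, τ) are complements of opens:
  closed(X, τ) = {∅, {ζ}, {ζ, η}, {ζ, η, θ}}.
int(A) = ⋃ {U ∈ τ : U ⊆ A}. Opens contained in A: ∅, {θ}.
Taking the union of these: int(A) = {θ}.
cl(A) = ⋂ {C closed : A ⊆ C}. Closed sets containing A: {ζ, η, θ}.
Intersecting these: cl(A) = {ζ, η, θ}.
∂A = cl(A) ∖ int(A) = {ζ, η, θ} ∖ {θ} = {ζ, η}.


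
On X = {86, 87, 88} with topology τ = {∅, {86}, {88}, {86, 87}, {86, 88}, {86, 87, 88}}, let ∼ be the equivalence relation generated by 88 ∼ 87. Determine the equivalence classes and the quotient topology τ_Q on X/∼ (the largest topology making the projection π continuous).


X/∼ = {[86], [87=88]}; |τ_Q| = 3.

Equivalence classes: [86], [87=88].
Quotient map π: X → X/∼ sends 86 ↦ [86], 87 ↦ [87=88], 88 ↦ [87=88].
For each subset V ⊆ X/∼, compute π^{-1}(V) ⊆ X and check whether π^{-1}(V) ∈ τ. V is open in τ_Q iff π^{-1}(V) ∈ τ.
  V = {}: π^{-1}(V) = ∅ ∈ τ ✓.
  V = {[86]}: π^{-1}(V) = {86} ∈ τ ✓.
  V = {[87=88]}: π^{-1}(V) = {87, 88} ∉ τ ✗.
  V = {[86], [87=88]}: π^{-1}(V) = {86, 87, 88} ∈ τ ✓.
Open sets in the quotient: τ_Q = {{}, {[86]}, {[86], [87=88]}} (3 elements).
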